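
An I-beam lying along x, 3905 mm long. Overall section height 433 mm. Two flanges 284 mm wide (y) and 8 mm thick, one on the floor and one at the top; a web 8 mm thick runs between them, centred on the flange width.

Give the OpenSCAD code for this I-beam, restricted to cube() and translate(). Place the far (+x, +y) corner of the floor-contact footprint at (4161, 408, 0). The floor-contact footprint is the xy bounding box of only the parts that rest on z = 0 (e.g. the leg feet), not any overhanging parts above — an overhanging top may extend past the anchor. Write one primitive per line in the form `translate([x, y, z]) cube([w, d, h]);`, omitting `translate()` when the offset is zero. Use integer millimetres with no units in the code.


translate([256, 124, 0]) cube([3905, 284, 8]);
translate([256, 262, 8]) cube([3905, 8, 417]);
translate([256, 124, 425]) cube([3905, 284, 8]);


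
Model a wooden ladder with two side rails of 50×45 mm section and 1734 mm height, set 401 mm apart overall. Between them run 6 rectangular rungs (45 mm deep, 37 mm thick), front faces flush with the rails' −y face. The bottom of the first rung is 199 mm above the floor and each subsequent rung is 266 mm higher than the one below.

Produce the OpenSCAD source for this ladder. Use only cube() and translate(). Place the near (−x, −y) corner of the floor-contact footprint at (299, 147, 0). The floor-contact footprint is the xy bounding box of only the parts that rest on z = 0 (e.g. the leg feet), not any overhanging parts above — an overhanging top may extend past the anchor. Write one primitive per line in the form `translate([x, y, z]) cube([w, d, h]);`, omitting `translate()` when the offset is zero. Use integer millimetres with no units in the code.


translate([299, 147, 0]) cube([50, 45, 1734]);
translate([650, 147, 0]) cube([50, 45, 1734]);
translate([349, 147, 199]) cube([301, 45, 37]);
translate([349, 147, 465]) cube([301, 45, 37]);
translate([349, 147, 731]) cube([301, 45, 37]);
translate([349, 147, 997]) cube([301, 45, 37]);
translate([349, 147, 1263]) cube([301, 45, 37]);
translate([349, 147, 1529]) cube([301, 45, 37]);


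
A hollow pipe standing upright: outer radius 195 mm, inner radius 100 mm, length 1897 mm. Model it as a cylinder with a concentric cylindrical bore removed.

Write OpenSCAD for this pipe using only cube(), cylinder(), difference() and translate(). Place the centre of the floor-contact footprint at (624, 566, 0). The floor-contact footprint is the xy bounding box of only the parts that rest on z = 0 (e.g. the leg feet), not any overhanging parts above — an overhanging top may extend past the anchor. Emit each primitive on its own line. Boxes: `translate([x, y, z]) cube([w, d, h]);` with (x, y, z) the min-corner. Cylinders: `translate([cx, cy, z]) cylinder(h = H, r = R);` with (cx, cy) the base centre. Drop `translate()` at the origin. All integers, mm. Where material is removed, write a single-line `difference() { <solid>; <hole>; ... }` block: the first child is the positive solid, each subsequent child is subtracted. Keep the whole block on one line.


difference() { translate([624, 566, 0]) cylinder(h = 1897, r = 195); translate([624, 566, 0]) cylinder(h = 1897, r = 100); }


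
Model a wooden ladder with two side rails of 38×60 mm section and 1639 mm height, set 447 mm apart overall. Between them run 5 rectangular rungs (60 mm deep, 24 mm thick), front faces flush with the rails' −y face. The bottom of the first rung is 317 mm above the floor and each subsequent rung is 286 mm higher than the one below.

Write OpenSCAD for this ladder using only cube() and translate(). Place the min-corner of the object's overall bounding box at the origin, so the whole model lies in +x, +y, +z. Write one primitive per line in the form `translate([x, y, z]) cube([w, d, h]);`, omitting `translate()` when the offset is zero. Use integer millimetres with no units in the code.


cube([38, 60, 1639]);
translate([409, 0, 0]) cube([38, 60, 1639]);
translate([38, 0, 317]) cube([371, 60, 24]);
translate([38, 0, 603]) cube([371, 60, 24]);
translate([38, 0, 889]) cube([371, 60, 24]);
translate([38, 0, 1175]) cube([371, 60, 24]);
translate([38, 0, 1461]) cube([371, 60, 24]);


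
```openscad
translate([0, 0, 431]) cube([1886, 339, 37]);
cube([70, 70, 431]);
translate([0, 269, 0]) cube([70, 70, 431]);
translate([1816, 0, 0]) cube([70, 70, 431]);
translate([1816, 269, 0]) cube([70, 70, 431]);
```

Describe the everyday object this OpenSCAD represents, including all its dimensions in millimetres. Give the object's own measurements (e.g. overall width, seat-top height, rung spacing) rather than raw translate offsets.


A long wooden bench with a 1886 mm (x) × 339 mm (y) seat, 37 mm thick, its top surface 468 mm above the floor. Four 70 mm square legs at the seat corners, flush with the edges, run from z = 0 to the seat underside.


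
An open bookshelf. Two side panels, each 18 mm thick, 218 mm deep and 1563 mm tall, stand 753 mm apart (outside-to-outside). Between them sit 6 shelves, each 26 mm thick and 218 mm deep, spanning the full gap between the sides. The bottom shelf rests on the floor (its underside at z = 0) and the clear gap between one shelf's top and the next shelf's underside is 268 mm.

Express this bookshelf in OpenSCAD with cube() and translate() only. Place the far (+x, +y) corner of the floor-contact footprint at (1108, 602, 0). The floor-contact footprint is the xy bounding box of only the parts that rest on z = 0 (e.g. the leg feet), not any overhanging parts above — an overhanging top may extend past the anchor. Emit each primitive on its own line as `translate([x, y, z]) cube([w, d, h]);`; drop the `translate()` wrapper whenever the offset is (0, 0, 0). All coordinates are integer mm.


translate([355, 384, 0]) cube([18, 218, 1563]);
translate([1090, 384, 0]) cube([18, 218, 1563]);
translate([373, 384, 0]) cube([717, 218, 26]);
translate([373, 384, 294]) cube([717, 218, 26]);
translate([373, 384, 588]) cube([717, 218, 26]);
translate([373, 384, 882]) cube([717, 218, 26]);
translate([373, 384, 1176]) cube([717, 218, 26]);
translate([373, 384, 1470]) cube([717, 218, 26]);


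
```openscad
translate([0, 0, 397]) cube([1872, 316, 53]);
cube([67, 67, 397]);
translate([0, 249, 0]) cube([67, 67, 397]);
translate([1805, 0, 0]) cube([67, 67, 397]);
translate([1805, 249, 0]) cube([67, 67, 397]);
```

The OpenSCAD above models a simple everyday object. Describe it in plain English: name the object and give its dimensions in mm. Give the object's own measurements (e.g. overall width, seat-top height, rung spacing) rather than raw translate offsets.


A long wooden bench with a 1872 mm (x) × 316 mm (y) seat, 53 mm thick, its top surface 450 mm above the floor. Four 67 mm square legs at the seat corners, flush with the edges, run from z = 0 to the seat underside.


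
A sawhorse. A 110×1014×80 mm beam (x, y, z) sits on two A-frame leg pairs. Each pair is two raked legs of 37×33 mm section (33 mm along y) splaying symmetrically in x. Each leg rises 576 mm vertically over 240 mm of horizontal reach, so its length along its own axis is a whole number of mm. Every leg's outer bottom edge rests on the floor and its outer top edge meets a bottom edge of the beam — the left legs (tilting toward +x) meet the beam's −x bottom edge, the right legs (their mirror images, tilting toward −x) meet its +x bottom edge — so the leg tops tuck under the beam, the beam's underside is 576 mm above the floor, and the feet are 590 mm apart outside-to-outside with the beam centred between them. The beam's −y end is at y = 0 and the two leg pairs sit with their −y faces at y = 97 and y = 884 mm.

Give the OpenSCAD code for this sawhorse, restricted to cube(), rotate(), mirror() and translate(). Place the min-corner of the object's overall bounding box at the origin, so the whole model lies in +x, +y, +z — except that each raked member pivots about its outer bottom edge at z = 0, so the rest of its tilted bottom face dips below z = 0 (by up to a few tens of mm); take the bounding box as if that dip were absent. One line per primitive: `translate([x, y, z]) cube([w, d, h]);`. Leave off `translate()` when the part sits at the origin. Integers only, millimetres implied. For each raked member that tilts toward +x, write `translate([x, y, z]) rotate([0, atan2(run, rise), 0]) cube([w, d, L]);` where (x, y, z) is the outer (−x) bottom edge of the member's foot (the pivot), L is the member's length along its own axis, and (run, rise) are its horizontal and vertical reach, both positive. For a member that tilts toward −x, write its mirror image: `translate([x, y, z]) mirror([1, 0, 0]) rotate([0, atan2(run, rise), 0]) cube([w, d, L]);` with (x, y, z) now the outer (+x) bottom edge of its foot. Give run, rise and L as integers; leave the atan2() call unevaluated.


translate([240, 0, 576]) cube([110, 1014, 80]);
translate([0, 97, 0]) rotate([0, atan2(240, 576), 0]) cube([37, 33, 624]);
translate([590, 97, 0]) mirror([1, 0, 0]) rotate([0, atan2(240, 576), 0]) cube([37, 33, 624]);
translate([0, 884, 0]) rotate([0, atan2(240, 576), 0]) cube([37, 33, 624]);
translate([590, 884, 0]) mirror([1, 0, 0]) rotate([0, atan2(240, 576), 0]) cube([37, 33, 624]);


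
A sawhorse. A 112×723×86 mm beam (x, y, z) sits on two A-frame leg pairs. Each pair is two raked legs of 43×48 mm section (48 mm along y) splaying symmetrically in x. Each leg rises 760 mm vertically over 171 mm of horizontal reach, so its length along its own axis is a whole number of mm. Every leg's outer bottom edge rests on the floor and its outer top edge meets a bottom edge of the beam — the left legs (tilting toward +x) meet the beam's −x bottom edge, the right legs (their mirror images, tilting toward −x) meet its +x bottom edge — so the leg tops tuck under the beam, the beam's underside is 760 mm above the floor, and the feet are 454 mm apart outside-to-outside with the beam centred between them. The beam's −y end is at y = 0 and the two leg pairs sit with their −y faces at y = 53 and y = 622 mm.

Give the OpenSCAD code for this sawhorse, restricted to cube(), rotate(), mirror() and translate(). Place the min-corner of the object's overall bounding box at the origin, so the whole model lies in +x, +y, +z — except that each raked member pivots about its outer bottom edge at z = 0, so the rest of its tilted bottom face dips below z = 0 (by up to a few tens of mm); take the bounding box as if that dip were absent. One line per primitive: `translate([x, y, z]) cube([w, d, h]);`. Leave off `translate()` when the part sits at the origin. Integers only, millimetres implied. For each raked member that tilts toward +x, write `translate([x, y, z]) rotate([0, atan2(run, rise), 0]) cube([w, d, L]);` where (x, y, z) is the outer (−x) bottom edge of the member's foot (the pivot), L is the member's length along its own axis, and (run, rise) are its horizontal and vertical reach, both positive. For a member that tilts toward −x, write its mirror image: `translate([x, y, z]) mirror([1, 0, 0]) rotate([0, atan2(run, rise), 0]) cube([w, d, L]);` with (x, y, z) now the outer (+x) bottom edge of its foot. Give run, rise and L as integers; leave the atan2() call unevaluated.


translate([171, 0, 760]) cube([112, 723, 86]);
translate([0, 53, 0]) rotate([0, atan2(171, 760), 0]) cube([43, 48, 779]);
translate([454, 53, 0]) mirror([1, 0, 0]) rotate([0, atan2(171, 760), 0]) cube([43, 48, 779]);
translate([0, 622, 0]) rotate([0, atan2(171, 760), 0]) cube([43, 48, 779]);
translate([454, 622, 0]) mirror([1, 0, 0]) rotate([0, atan2(171, 760), 0]) cube([43, 48, 779]);


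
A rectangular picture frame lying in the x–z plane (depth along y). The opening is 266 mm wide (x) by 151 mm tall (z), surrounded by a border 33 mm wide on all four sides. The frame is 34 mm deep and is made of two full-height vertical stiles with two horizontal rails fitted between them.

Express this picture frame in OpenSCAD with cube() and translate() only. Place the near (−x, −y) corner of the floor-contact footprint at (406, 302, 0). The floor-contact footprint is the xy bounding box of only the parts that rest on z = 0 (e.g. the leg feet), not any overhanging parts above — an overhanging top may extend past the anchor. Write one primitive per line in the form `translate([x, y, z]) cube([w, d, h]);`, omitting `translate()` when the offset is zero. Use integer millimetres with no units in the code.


translate([406, 302, 0]) cube([33, 34, 217]);
translate([705, 302, 0]) cube([33, 34, 217]);
translate([439, 302, 0]) cube([266, 34, 33]);
translate([439, 302, 184]) cube([266, 34, 33]);


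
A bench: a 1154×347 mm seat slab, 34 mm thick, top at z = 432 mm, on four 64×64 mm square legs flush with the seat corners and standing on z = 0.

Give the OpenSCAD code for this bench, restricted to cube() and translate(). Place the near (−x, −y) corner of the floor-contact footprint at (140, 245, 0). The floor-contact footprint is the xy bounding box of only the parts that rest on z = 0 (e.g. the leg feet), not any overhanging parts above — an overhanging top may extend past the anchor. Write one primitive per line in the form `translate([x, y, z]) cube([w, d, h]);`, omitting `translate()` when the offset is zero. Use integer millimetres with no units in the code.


// leg_h = 432 − 34 = 398
translate([140, 245, 398]) cube([1154, 347, 34]);
translate([140, 245, 0]) cube([64, 64, 398]);
translate([140, 528, 0]) cube([64, 64, 398]);
translate([1230, 245, 0]) cube([64, 64, 398]);
translate([1230, 528, 0]) cube([64, 64, 398]);


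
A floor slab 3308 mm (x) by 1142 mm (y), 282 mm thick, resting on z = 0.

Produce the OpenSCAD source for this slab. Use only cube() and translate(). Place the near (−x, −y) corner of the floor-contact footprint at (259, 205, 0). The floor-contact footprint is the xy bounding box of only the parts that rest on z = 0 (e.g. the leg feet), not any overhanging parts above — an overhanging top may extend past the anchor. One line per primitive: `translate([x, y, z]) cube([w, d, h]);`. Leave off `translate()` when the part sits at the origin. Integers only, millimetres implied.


translate([259, 205, 0]) cube([3308, 1142, 282]);


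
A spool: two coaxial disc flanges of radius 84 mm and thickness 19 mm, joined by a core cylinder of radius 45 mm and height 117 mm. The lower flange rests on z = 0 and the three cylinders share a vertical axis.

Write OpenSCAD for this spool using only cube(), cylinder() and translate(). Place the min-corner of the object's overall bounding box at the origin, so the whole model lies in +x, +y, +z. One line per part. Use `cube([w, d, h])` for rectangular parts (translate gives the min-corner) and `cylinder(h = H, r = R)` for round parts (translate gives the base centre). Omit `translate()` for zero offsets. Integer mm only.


translate([84, 84, 0]) cylinder(h = 19, r = 84);
translate([84, 84, 19]) cylinder(h = 117, r = 45);
translate([84, 84, 136]) cylinder(h = 19, r = 84);


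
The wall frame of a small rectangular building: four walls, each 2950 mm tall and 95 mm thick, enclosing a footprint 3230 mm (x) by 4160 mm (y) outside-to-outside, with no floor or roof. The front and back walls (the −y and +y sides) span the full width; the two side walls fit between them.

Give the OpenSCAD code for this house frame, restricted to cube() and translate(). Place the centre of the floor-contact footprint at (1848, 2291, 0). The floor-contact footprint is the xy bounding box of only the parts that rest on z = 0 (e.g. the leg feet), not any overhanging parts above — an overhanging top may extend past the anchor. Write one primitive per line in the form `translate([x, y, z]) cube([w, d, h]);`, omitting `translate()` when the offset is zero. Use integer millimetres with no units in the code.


translate([233, 211, 0]) cube([3230, 95, 2950]);
translate([233, 4276, 0]) cube([3230, 95, 2950]);
translate([233, 306, 0]) cube([95, 3970, 2950]);
translate([3368, 306, 0]) cube([95, 3970, 2950]);


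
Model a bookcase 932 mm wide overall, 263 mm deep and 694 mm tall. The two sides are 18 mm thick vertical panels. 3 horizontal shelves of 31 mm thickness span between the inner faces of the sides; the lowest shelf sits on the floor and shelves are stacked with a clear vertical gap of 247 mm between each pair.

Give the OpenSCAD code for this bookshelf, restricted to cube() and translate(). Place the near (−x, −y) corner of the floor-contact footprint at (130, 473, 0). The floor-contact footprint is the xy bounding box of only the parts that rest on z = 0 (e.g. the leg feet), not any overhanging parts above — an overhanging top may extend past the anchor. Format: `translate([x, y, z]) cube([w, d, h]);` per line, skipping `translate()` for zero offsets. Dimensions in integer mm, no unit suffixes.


translate([130, 473, 0]) cube([18, 263, 694]);
translate([1044, 473, 0]) cube([18, 263, 694]);
translate([148, 473, 0]) cube([896, 263, 31]);
translate([148, 473, 278]) cube([896, 263, 31]);
translate([148, 473, 556]) cube([896, 263, 31]);


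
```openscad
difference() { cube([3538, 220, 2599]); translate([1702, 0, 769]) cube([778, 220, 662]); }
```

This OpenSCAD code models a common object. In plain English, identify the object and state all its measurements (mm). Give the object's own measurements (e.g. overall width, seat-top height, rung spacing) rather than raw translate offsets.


A wall 3538 mm long (x), 220 mm thick (y), 2599 mm tall, with a rectangular window opening cut through it. The opening is 778 mm wide and 662 mm tall; its sill is at z = 769 mm and its near (−x) edge is 1702 mm from the wall's −x end. The opening passes through the full wall thickness.


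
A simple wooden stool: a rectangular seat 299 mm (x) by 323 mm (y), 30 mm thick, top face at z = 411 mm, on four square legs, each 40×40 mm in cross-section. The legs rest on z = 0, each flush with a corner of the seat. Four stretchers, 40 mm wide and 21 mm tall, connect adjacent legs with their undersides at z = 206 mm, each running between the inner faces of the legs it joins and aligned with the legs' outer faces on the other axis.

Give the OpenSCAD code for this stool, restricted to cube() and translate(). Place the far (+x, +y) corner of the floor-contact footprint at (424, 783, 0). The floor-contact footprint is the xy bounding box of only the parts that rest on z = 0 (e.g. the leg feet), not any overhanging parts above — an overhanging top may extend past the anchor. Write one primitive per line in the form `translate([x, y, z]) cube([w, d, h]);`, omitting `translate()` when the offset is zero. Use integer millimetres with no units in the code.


// leg_h = 411 - 30 = 381
// stretcher span = 299 - 2*40 = 219
translate([125, 460, 381]) cube([299, 323, 30]);
translate([125, 460, 0]) cube([40, 40, 381]);
translate([384, 460, 0]) cube([40, 40, 381]);
translate([125, 743, 0]) cube([40, 40, 381]);
translate([384, 743, 0]) cube([40, 40, 381]);
translate([165, 460, 206]) cube([219, 40, 21]);
translate([165, 743, 206]) cube([219, 40, 21]);
translate([125, 500, 206]) cube([40, 243, 21]);
translate([384, 500, 206]) cube([40, 243, 21]);


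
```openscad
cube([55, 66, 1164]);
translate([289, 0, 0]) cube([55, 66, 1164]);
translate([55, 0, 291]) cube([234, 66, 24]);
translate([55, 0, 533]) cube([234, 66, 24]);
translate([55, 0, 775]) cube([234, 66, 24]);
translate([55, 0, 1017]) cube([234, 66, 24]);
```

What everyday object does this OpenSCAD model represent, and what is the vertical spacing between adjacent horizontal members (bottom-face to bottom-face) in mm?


A ladder. The rung spacing is 242 mm.

Two tall 55×66 posts with 4 short bars between them — a ladder. Adjacent rungs sit at z = 291 and z = 533, so the spacing is 533 − 291 = 242 mm.


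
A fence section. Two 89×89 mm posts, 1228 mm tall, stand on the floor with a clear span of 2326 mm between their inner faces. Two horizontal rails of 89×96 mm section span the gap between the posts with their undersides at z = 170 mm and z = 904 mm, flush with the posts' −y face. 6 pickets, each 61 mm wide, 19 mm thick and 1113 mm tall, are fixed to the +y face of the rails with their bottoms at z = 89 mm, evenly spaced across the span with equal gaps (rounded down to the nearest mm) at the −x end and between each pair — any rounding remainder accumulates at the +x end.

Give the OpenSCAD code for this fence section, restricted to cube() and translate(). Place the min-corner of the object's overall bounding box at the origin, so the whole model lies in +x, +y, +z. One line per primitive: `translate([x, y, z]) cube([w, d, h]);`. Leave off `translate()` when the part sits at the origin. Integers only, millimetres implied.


cube([89, 89, 1228]);
translate([2415, 0, 0]) cube([89, 89, 1228]);
translate([89, 0, 170]) cube([2326, 89, 96]);
translate([89, 0, 904]) cube([2326, 89, 96]);
translate([369, 89, 89]) cube([61, 19, 1113]);
translate([710, 89, 89]) cube([61, 19, 1113]);
translate([1051, 89, 89]) cube([61, 19, 1113]);
translate([1392, 89, 89]) cube([61, 19, 1113]);
translate([1733, 89, 89]) cube([61, 19, 1113]);
translate([2074, 89, 89]) cube([61, 19, 1113]);


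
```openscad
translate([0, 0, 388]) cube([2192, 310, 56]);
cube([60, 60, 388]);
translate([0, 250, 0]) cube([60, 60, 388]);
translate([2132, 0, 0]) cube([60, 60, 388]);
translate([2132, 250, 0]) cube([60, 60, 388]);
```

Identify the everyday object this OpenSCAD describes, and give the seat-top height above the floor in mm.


A bench. The seat-top height is 444 mm.

A long slab on four corner posts — a bench. The slab sits at z = 388 with thickness 56, so the top is 388 + 56 = 444 mm.


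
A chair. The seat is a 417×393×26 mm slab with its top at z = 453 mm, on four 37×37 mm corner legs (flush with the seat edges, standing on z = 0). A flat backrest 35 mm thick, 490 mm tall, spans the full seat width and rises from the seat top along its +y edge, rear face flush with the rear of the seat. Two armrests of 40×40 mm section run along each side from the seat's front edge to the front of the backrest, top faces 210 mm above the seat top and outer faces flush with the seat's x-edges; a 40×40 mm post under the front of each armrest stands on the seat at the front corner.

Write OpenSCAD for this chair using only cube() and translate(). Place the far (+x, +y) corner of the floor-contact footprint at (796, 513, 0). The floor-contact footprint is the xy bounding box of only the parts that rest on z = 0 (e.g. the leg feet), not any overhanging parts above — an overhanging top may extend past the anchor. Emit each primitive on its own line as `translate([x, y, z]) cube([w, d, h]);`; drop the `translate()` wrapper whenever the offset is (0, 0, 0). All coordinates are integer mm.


translate([379, 120, 427]) cube([417, 393, 26]);
translate([379, 120, 0]) cube([37, 37, 427]);
translate([759, 120, 0]) cube([37, 37, 427]);
translate([379, 476, 0]) cube([37, 37, 427]);
translate([759, 476, 0]) cube([37, 37, 427]);
translate([379, 478, 453]) cube([417, 35, 490]);
translate([379, 120, 623]) cube([40, 358, 40]);
translate([756, 120, 623]) cube([40, 358, 40]);
translate([379, 120, 453]) cube([40, 40, 170]);
translate([756, 120, 453]) cube([40, 40, 170]);


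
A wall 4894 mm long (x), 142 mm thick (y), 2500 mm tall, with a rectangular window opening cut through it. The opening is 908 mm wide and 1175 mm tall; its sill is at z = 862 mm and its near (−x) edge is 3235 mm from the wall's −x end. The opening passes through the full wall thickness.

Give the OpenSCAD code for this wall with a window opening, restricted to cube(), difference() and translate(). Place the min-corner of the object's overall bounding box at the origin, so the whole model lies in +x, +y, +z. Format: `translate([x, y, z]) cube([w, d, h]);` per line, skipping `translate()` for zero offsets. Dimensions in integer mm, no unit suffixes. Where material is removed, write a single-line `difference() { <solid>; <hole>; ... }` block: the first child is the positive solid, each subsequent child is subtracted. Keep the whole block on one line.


difference() { cube([4894, 142, 2500]); translate([3235, 0, 862]) cube([908, 142, 1175]); }


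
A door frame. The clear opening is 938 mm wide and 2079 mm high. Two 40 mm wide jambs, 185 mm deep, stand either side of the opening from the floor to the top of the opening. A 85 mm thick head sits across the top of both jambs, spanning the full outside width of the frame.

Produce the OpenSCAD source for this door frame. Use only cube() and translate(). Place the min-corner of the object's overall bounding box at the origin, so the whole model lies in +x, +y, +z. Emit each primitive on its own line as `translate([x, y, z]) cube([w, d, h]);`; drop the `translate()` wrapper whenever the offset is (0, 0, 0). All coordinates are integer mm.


cube([40, 185, 2079]);
translate([978, 0, 0]) cube([40, 185, 2079]);
translate([0, 0, 2079]) cube([1018, 185, 85]);


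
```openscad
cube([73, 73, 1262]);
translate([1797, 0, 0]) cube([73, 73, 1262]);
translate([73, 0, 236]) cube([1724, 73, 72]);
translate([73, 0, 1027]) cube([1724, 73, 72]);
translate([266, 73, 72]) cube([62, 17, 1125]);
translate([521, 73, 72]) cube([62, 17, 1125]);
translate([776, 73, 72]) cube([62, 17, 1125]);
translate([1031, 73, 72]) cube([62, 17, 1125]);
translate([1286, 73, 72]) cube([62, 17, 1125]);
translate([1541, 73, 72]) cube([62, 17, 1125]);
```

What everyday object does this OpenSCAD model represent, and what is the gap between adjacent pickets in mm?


A fence section. The picket gap is 193 mm.

Two posts, two rails, 6 pickets — a fence section. Span 1724 mm holds 6 pickets of 62 mm with 7 equal gaps: ⌊(1724 − 6·62) / 7⌋ = 193 mm.


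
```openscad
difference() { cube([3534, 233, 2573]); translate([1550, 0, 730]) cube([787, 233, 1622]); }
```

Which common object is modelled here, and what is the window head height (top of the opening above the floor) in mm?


A wall with a window opening. The window head height is 2352 mm.

A wall with a rectangular opening subtracted — a window. Sill at z = 730, opening 1622 mm tall, so the head is at 730 + 1622 = 2352 mm.


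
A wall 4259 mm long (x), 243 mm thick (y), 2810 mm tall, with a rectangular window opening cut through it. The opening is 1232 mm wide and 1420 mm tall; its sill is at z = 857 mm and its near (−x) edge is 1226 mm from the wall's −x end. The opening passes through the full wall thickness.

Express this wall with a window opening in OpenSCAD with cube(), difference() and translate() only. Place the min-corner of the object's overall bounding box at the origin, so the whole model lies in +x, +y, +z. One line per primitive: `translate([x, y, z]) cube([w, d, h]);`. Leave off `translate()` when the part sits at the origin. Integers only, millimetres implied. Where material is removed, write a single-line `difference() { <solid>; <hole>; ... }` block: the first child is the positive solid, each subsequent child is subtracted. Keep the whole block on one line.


difference() { cube([4259, 243, 2810]); translate([1226, 0, 857]) cube([1232, 243, 1420]); }


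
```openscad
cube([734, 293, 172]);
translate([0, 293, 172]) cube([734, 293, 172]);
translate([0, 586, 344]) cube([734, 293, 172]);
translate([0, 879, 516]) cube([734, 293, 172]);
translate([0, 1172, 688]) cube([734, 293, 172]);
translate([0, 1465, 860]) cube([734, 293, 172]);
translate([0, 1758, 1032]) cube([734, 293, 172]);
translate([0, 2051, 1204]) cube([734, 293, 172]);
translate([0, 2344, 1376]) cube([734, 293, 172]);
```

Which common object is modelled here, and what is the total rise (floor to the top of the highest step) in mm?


A staircase. The total rise is 1548 mm.

9 identical blocks, each offset up and back from the previous — a staircase. Each step is 172 mm tall and there are 9 of them, so the total rise is 9 × 172 = 1548 mm.


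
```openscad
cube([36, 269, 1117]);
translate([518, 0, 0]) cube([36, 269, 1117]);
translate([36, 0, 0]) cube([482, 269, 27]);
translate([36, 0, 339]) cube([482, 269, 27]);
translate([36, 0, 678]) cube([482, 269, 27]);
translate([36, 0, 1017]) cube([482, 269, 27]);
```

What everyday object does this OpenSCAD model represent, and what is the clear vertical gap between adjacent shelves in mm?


A bookshelf. The clear shelf gap is 312 mm.

Two tall side panels with 4 horizontal boards between them — a bookshelf. The first two shelf undersides are at z = 0 and z = 339; with shelf thickness 27, the clear gap is 339 − 0 − 27 = 312 mm.


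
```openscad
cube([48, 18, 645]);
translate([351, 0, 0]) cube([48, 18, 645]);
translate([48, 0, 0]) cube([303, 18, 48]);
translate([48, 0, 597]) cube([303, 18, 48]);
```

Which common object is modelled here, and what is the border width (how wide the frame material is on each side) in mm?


A picture frame. The border width is 48 mm.

Four thin pieces enclosing a rectangular opening — a picture frame. The two full-height stiles are 645 mm tall; the top rail sits at z = 597 and is 48 mm tall, so the border above the opening is 645 − 597 = 48 mm, matching the stile x-width.


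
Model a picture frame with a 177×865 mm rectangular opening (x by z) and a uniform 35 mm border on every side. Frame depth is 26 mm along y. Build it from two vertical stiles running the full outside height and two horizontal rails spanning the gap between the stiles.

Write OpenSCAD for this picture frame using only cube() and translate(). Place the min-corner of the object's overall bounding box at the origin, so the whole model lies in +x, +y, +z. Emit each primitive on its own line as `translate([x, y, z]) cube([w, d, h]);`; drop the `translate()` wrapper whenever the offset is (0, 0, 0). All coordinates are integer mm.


cube([35, 26, 935]);
translate([212, 0, 0]) cube([35, 26, 935]);
translate([35, 0, 0]) cube([177, 26, 35]);
translate([35, 0, 900]) cube([177, 26, 35]);


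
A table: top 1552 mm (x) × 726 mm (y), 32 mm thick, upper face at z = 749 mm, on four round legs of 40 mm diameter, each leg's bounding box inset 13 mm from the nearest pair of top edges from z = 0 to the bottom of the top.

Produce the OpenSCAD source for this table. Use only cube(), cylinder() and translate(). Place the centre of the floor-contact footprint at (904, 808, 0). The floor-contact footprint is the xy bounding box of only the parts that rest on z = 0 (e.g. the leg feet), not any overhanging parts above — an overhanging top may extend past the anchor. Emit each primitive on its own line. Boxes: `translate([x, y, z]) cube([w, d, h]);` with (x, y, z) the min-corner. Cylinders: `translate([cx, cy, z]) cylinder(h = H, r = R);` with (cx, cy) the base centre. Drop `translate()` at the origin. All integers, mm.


translate([128, 445, 717]) cube([1552, 726, 32]);
translate([161, 478, 0]) cylinder(h = 717, r = 20);
translate([1647, 478, 0]) cylinder(h = 717, r = 20);
translate([161, 1138, 0]) cylinder(h = 717, r = 20);
translate([1647, 1138, 0]) cylinder(h = 717, r = 20);


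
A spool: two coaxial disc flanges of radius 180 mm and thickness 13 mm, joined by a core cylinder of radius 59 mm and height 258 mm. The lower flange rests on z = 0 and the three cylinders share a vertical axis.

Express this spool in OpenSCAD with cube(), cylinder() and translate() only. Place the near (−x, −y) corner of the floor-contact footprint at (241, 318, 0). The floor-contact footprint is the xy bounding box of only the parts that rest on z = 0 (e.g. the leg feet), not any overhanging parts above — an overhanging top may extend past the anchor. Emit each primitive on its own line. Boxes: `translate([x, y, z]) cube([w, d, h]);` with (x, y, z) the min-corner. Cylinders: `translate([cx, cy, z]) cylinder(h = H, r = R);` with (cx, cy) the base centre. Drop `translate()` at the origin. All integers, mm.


translate([421, 498, 0]) cylinder(h = 13, r = 180);
translate([421, 498, 13]) cylinder(h = 258, r = 59);
translate([421, 498, 271]) cylinder(h = 13, r = 180);


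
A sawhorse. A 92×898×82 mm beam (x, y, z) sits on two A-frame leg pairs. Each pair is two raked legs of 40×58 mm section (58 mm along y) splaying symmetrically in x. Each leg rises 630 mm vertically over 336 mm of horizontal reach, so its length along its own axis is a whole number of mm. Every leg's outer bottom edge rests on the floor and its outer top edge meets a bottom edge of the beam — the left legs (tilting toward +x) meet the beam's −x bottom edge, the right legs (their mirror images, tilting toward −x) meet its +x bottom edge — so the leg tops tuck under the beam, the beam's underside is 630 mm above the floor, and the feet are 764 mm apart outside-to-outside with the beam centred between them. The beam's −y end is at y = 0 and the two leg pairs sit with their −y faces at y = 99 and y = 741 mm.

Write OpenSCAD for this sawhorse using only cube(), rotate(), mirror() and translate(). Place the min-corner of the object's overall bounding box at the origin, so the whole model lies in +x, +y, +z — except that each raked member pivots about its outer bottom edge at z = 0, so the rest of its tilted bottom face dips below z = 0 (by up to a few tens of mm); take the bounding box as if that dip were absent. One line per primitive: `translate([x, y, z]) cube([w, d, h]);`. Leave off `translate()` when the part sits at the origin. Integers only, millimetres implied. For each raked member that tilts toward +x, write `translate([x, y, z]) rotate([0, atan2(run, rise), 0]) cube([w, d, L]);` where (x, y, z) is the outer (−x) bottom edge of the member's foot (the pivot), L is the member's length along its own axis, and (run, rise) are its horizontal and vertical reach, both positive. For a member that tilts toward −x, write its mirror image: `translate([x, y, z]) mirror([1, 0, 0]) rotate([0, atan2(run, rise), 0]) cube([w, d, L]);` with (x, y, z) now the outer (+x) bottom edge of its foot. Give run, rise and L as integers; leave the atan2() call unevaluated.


translate([336, 0, 630]) cube([92, 898, 82]);
translate([0, 99, 0]) rotate([0, atan2(336, 630), 0]) cube([40, 58, 714]);
translate([764, 99, 0]) mirror([1, 0, 0]) rotate([0, atan2(336, 630), 0]) cube([40, 58, 714]);
translate([0, 741, 0]) rotate([0, atan2(336, 630), 0]) cube([40, 58, 714]);
translate([764, 741, 0]) mirror([1, 0, 0]) rotate([0, atan2(336, 630), 0]) cube([40, 58, 714]);


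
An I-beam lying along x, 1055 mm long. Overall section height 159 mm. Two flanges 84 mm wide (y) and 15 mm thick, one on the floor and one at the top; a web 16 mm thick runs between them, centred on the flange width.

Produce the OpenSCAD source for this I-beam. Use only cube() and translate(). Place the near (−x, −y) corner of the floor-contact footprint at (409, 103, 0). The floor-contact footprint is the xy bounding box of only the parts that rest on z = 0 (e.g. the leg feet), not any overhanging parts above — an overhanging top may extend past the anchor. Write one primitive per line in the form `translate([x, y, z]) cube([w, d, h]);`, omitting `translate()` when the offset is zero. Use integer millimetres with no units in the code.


translate([409, 103, 0]) cube([1055, 84, 15]);
translate([409, 137, 15]) cube([1055, 16, 129]);
translate([409, 103, 144]) cube([1055, 84, 15]);


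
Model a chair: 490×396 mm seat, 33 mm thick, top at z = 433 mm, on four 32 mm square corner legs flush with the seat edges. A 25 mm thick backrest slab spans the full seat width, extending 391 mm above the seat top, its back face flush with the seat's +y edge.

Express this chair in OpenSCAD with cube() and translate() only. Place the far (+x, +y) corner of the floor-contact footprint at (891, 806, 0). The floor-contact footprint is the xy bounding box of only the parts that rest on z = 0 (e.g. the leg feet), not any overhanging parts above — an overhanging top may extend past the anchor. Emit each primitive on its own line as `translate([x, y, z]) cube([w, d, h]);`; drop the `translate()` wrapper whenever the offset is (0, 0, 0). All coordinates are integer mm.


translate([401, 410, 400]) cube([490, 396, 33]);
translate([401, 410, 0]) cube([32, 32, 400]);
translate([859, 410, 0]) cube([32, 32, 400]);
translate([401, 774, 0]) cube([32, 32, 400]);
translate([859, 774, 0]) cube([32, 32, 400]);
translate([401, 781, 433]) cube([490, 25, 391]);


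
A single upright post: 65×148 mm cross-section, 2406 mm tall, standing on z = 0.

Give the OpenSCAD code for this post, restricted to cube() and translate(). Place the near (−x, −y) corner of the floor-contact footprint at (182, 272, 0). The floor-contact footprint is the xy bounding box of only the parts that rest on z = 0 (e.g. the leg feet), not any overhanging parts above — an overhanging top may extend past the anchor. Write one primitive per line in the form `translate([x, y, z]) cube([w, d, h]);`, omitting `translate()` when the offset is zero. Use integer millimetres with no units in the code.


translate([182, 272, 0]) cube([65, 148, 2406]);


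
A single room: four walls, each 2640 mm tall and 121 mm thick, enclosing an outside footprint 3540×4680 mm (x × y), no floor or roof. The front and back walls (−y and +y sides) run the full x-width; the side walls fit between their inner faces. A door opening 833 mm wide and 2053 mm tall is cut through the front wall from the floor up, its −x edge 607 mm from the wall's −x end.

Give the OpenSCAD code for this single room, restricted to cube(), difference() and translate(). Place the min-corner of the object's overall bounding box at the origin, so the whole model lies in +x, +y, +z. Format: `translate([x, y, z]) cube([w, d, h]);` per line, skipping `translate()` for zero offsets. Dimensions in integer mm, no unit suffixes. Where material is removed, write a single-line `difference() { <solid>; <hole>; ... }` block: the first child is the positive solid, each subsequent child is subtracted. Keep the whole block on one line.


difference() { cube([3540, 121, 2640]); translate([607, 0, 0]) cube([833, 121, 2053]); }
translate([0, 4559, 0]) cube([3540, 121, 2640]);
translate([0, 121, 0]) cube([121, 4438, 2640]);
translate([3419, 121, 0]) cube([121, 4438, 2640]);


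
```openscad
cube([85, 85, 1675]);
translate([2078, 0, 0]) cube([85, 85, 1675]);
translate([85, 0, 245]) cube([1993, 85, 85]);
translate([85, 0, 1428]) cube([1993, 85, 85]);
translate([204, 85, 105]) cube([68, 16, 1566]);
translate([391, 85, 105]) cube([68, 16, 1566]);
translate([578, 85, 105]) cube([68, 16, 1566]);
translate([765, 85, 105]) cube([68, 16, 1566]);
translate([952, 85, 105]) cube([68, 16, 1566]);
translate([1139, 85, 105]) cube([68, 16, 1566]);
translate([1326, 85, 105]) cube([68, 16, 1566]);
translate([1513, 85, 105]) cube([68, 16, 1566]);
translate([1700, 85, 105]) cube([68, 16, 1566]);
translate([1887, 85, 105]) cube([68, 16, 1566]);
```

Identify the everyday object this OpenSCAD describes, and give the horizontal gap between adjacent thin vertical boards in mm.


A fence section. The picket gap is 119 mm.

Two posts, two rails, 10 pickets — a fence section. Span 1993 mm holds 10 pickets of 68 mm with 11 equal gaps: ⌊(1993 − 10·68) / 11⌋ = 119 mm.


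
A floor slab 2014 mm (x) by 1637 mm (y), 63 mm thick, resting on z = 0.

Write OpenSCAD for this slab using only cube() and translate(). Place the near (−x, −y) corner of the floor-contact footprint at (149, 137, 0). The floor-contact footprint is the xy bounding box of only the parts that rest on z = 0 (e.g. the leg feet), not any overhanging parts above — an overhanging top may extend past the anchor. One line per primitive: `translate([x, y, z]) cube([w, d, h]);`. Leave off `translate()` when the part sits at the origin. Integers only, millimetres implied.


translate([149, 137, 0]) cube([2014, 1637, 63]);


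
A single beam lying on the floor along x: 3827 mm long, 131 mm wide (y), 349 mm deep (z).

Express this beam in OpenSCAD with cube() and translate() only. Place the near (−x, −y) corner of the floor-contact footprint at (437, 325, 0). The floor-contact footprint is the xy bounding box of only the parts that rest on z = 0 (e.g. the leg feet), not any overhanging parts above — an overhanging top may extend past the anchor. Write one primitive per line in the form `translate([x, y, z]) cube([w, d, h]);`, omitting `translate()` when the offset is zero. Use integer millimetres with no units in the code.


translate([437, 325, 0]) cube([3827, 131, 349]);
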